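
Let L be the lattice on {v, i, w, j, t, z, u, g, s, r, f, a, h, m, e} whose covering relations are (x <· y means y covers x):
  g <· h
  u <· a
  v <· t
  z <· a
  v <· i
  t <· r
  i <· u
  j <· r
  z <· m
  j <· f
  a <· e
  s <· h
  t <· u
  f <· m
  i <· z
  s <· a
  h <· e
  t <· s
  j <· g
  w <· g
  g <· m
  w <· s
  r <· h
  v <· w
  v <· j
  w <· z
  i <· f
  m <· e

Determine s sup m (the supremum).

Common upper bounds of {s, m}: e.
The least among these is e.

e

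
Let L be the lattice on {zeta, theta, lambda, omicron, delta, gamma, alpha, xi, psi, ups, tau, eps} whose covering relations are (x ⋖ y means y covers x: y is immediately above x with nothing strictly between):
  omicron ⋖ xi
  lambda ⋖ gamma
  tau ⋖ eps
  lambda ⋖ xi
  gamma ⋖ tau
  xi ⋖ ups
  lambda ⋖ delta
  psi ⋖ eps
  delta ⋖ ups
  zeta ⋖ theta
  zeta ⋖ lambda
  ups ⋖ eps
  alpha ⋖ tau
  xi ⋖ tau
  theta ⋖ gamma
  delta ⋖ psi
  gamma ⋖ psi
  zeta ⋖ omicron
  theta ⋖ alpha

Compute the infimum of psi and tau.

gamma

Common lower bounds of {psi, tau}: gamma, lambda, theta, zeta.
The greatest among these is gamma.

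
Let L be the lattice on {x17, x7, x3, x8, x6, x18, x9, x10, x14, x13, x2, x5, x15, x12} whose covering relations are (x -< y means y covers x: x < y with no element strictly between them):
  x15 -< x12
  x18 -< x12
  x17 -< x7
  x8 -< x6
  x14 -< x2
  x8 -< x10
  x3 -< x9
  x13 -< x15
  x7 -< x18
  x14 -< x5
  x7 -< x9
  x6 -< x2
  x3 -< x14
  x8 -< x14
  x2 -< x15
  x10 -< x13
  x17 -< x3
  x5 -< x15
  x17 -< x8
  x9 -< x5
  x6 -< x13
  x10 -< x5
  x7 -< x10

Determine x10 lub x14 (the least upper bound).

Common upper bounds of {x10, x14}: x12, x15, x5.
The least among these is x5.

x5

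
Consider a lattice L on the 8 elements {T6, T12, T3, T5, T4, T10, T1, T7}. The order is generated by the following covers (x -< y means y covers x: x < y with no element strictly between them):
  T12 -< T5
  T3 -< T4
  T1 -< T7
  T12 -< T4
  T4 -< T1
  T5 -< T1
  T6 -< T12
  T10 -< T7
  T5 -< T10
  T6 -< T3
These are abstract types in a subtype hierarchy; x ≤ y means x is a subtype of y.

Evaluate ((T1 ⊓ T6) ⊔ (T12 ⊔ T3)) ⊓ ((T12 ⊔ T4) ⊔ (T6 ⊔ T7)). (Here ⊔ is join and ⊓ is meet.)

T1 ∧ T6 = T6
T12 ∨ T3 = T4
T6 ∨ T4 = T4
T12 ∨ T4 = T4
T6 ∨ T7 = T7
T4 ∨ T7 = T7
T4 ∧ T7 = T4

T4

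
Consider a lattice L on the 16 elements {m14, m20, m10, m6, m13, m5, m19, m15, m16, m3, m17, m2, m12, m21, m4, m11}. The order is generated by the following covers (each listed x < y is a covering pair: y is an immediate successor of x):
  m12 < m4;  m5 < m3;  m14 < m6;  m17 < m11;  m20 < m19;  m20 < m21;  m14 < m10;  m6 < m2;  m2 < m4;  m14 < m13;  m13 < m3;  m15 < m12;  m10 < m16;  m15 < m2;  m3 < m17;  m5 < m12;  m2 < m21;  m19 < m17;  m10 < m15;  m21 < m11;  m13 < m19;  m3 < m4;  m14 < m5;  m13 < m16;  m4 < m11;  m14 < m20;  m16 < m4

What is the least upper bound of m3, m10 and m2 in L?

Common upper bounds of {m3, m10, m2}: m11, m4.
The least among these is m4.

m4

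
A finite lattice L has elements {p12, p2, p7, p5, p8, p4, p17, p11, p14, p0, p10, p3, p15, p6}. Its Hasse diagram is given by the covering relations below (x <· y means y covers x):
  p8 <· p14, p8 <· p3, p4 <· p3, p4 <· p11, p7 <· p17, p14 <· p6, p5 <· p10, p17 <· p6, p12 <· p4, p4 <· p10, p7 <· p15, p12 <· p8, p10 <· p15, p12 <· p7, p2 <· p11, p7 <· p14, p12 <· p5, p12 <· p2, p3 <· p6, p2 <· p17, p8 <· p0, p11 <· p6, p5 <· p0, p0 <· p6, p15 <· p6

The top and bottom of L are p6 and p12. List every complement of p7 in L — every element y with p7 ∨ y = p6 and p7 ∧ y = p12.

p0, p11, p3

Need y with p7 ∨ y = p6 and p7 ∧ y = p12.
Checking each element gives: p0, p11, p3.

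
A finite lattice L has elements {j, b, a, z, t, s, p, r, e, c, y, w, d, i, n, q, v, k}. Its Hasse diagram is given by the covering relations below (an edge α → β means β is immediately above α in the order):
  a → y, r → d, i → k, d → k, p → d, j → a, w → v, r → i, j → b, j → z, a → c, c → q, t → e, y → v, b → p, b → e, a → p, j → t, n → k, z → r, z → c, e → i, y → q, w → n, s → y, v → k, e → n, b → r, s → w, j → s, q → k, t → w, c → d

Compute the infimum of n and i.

e

Common lower bounds of {n, i}: b, e, j, t.
The greatest among these is e.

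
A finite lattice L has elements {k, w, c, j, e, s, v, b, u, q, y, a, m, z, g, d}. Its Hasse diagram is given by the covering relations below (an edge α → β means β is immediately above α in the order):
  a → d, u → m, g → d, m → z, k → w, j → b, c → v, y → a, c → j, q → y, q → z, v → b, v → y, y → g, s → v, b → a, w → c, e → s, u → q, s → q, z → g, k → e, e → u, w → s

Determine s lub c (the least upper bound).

Common upper bounds of {s, c}: a, b, d, g, v, y.
The least among these is v.

v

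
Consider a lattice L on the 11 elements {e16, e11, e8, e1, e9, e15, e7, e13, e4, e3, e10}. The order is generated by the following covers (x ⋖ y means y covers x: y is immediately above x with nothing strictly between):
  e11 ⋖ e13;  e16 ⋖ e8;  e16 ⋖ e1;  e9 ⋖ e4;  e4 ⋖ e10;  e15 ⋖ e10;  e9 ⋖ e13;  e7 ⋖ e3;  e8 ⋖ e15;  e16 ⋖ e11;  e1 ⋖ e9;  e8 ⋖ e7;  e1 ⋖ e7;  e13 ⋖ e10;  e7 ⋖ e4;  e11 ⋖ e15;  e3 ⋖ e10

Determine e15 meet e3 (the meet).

e8

Common lower bounds of {e15, e3}: e16, e8.
The greatest among these is e8.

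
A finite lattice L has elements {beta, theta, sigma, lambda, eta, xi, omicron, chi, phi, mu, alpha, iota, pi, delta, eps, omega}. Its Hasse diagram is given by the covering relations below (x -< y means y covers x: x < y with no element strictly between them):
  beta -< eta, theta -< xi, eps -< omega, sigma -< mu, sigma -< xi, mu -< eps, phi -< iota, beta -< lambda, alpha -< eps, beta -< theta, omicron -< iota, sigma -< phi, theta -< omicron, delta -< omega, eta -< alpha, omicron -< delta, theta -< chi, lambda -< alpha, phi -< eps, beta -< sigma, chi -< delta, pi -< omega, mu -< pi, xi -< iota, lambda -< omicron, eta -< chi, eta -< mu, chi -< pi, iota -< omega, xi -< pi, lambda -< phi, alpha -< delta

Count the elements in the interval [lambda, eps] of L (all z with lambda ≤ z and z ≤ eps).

The interval [lambda, eps] = {alpha, eps, lambda, phi}, which has 4 elements.

4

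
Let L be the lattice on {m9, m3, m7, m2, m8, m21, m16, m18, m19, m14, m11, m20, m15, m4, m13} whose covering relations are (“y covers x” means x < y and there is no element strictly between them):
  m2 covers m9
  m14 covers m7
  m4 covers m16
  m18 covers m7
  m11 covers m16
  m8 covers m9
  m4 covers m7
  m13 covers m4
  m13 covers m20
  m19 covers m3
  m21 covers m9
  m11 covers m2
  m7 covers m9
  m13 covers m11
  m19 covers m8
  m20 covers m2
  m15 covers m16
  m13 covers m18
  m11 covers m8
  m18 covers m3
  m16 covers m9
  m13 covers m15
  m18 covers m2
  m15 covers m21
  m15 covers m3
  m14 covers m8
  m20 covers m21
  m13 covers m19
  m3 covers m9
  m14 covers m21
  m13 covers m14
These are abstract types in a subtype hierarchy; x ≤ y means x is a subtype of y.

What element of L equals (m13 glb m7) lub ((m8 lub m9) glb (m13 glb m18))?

m7

m13 ∧ m7 = m7
m8 ∨ m9 = m8
m13 ∧ m18 = m18
m8 ∧ m18 = m9
m7 ∨ m9 = m7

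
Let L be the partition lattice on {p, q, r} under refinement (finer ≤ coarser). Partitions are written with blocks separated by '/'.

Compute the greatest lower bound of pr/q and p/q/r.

The meet (common refinement) of pr/q and p/q/r intersects blocks pairwise, giving p/q/r.

p/q/r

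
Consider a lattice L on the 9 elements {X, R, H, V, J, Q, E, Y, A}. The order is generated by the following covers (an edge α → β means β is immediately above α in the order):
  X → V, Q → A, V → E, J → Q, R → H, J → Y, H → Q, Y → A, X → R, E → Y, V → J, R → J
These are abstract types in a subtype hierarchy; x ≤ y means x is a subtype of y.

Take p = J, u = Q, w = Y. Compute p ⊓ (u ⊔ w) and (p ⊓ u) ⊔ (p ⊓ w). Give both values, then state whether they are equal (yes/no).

u ⊔ w = A, so p ⊓ (u ⊔ w) = J ⊓ A = J.
p ⊓ u = J and p ⊓ w = J, so (p ⊓ u) ⊔ (p ⊓ w) = J ⊔ J = J.
Equal: yes.

J; J; yes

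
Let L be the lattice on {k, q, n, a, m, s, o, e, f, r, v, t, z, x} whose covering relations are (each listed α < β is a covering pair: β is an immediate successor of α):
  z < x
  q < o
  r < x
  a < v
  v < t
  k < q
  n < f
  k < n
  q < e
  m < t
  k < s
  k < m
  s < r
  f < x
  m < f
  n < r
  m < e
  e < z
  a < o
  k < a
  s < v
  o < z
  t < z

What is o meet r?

k

Common lower bounds of {o, r}: k.
The greatest among these is k.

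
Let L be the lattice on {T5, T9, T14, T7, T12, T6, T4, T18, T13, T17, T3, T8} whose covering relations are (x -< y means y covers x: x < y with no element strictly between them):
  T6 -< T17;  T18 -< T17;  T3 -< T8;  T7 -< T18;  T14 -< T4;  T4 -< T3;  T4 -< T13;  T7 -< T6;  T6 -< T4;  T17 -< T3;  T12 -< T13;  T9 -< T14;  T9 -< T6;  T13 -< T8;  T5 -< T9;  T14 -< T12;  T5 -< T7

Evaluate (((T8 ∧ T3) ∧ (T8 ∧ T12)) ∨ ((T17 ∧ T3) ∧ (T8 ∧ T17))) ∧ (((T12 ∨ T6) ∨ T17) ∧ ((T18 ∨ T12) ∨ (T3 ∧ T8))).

T8 ∧ T3 = T3
T8 ∧ T12 = T12
T3 ∧ T12 = T14
T17 ∧ T3 = T17
T8 ∧ T17 = T17
T17 ∧ T17 = T17
T14 ∨ T17 = T3
T12 ∨ T6 = T13
T13 ∨ T17 = T8
T18 ∨ T12 = T8
T3 ∧ T8 = T3
T8 ∨ T3 = T8
T8 ∧ T8 = T8
T3 ∧ T8 = T3

T3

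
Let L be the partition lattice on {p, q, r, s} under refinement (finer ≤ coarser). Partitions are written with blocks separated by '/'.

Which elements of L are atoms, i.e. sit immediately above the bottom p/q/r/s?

The atoms are exactly the elements that cover p/q/r/s: p/q/rs, p/qr/s, p/qs/r, pq/r/s, pr/q/s, ps/q/r.

p/q/rs, p/qr/s, p/qs/r, pq/r/s, pr/q/s, ps/q/r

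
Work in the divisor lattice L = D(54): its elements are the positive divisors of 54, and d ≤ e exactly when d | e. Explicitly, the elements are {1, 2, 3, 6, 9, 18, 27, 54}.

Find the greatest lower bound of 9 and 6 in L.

3

In the divisibility order, the meet is the greatest common divisor: gcd(9, 6) = 3.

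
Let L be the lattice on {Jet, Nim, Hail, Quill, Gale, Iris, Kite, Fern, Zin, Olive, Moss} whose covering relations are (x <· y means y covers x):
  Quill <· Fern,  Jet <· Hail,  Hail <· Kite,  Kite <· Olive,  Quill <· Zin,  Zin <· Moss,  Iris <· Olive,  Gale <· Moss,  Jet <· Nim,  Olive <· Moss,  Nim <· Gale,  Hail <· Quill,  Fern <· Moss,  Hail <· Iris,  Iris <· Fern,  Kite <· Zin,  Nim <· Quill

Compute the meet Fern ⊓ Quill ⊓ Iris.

Hail

Common lower bounds of {Fern, Quill, Iris}: Hail, Jet.
The greatest among these is Hail.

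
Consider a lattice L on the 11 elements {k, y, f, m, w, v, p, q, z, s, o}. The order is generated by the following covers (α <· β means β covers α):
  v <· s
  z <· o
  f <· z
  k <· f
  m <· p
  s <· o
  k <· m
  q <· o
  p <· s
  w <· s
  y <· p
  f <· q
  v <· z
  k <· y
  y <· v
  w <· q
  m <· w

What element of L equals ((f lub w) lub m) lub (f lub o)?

f ∨ w = q
q ∨ m = q
f ∨ o = o
q ∨ o = o

o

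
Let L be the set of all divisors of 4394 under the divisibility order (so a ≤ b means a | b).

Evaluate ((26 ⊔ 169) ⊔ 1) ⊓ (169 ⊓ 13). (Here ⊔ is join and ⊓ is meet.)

13

26 ∨ 169 = 338
338 ∨ 1 = 338
169 ∧ 13 = 13
338 ∧ 13 = 13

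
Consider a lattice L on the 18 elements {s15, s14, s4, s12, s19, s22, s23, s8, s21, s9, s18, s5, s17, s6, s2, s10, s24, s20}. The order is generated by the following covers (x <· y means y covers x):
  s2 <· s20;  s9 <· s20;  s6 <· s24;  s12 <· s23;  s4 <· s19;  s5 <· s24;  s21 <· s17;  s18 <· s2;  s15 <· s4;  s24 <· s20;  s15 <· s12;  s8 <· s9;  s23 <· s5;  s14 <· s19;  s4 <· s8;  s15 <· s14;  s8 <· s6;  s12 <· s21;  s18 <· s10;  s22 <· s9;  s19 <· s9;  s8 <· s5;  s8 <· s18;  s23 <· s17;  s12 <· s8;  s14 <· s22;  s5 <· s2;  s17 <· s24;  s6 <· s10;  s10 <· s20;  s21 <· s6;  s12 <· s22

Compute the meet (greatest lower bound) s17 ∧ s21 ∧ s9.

Common lower bounds of {s17, s21, s9}: s12, s15.
The greatest among these is s12.

s12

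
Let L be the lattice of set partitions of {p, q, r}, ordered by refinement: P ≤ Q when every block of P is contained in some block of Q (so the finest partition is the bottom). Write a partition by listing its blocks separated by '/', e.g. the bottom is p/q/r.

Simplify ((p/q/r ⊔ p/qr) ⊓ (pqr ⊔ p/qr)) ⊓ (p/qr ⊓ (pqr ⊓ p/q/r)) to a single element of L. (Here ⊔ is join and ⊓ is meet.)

p/q/r

p/q/r ∨ p/qr = p/qr
pqr ∨ p/qr = pqr
p/qr ∧ pqr = p/qr
pqr ∧ p/q/r = p/q/r
p/qr ∧ p/q/r = p/q/r
p/qr ∧ p/q/r = p/q/r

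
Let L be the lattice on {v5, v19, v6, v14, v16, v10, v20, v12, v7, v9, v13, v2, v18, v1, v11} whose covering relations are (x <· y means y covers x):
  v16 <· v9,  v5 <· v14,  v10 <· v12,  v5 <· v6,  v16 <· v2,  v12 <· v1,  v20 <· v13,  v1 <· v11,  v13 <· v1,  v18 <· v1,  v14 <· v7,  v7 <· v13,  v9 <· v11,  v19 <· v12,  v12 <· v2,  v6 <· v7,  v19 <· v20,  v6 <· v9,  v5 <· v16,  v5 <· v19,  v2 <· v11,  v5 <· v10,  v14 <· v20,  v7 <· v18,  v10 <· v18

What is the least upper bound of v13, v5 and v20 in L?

v13

Common upper bounds of {v13, v5, v20}: v1, v11, v13.
The least among these is v13.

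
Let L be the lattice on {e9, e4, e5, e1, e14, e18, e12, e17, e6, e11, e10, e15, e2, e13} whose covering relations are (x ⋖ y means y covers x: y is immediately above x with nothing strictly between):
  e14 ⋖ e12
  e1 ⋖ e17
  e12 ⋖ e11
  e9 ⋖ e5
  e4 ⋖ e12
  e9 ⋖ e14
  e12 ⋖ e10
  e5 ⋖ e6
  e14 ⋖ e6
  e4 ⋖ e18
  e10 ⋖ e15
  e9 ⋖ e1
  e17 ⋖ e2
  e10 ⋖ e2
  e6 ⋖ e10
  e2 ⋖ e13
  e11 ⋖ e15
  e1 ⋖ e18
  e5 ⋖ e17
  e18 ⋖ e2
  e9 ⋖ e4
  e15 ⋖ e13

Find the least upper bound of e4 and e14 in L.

Common upper bounds of {e4, e14}: e10, e11, e12, e13, e15, e2.
The least among these is e12.

e12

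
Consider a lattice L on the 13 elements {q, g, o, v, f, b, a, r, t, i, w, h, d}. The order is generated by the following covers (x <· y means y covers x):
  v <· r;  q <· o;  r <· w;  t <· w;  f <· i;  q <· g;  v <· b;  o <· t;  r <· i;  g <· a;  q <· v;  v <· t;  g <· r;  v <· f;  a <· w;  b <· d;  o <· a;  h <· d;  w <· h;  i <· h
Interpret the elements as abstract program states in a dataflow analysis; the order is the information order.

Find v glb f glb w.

v

Common lower bounds of {v, f, w}: q, v.
The greatest among these is v.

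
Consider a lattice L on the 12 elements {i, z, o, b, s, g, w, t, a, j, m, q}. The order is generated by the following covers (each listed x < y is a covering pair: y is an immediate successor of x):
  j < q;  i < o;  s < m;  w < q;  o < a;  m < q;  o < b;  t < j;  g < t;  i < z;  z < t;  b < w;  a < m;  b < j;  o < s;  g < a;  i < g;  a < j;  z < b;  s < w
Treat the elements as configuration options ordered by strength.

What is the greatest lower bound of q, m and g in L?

Common lower bounds of {q, m, g}: g, i.
The greatest among these is g.

g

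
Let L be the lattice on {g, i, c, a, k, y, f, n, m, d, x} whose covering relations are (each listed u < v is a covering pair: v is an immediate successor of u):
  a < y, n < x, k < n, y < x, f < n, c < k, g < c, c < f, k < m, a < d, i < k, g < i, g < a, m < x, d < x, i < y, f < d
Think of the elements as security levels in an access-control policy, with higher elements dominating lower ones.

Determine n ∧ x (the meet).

Common lower bounds of {n, x}: c, f, g, i, k, n.
The greatest among these is n.

n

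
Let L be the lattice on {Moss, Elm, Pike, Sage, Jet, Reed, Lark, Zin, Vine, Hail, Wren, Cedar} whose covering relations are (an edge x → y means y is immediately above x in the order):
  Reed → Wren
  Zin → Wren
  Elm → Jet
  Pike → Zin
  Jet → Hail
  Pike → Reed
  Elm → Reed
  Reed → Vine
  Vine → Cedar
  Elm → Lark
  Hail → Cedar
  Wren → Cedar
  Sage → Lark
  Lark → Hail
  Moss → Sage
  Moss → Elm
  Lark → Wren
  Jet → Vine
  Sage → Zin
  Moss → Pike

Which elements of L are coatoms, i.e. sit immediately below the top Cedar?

The coatoms are exactly the elements covered by Cedar: Hail, Vine, Wren.

Hail, Vine, Wren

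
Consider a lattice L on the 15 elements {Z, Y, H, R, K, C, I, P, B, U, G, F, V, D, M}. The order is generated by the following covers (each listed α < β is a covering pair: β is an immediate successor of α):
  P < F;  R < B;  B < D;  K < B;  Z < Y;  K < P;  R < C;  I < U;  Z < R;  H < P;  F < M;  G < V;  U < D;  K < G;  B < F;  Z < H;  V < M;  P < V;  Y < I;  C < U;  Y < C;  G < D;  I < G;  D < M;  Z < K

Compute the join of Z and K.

Common upper bounds of {Z, K}: B, D, F, G, K, M, P, V.
The least among these is K.

K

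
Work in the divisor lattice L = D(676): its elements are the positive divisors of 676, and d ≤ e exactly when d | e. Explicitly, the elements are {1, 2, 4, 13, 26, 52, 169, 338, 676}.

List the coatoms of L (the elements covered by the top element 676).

The coatoms are exactly the elements covered by 676: 338, 52.

338, 52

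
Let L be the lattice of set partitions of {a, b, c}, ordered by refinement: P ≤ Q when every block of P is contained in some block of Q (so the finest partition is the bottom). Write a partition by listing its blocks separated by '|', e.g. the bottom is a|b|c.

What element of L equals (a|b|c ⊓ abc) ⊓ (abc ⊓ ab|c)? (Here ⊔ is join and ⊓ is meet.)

a|b|c

a|b|c ∧ abc = a|b|c
abc ∧ ab|c = ab|c
a|b|c ∧ ab|c = a|b|c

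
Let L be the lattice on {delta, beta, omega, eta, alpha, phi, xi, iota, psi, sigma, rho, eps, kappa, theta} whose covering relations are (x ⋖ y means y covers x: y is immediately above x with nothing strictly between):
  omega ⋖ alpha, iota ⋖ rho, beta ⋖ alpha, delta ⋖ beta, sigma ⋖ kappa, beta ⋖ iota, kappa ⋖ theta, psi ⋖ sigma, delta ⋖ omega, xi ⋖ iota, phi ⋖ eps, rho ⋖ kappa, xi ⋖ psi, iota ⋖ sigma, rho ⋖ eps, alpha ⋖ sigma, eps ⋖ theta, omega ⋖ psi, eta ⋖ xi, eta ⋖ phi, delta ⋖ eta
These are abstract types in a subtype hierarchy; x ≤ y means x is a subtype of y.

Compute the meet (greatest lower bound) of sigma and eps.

Common lower bounds of {sigma, eps}: beta, delta, eta, iota, xi.
The greatest among these is iota.

iota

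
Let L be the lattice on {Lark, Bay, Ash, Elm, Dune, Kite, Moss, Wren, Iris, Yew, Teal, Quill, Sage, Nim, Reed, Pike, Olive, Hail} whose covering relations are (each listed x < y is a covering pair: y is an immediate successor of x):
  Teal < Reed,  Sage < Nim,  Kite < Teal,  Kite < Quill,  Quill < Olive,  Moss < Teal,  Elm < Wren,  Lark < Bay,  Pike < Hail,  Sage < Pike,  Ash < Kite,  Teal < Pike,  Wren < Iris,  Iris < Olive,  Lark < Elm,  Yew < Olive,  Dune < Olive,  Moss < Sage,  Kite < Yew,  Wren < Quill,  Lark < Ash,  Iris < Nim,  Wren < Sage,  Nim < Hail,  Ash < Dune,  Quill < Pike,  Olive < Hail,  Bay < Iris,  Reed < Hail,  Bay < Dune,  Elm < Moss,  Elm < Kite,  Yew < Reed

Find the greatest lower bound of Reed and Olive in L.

Common lower bounds of {Reed, Olive}: Ash, Elm, Kite, Lark, Yew.
The greatest among these is Yew.

Yew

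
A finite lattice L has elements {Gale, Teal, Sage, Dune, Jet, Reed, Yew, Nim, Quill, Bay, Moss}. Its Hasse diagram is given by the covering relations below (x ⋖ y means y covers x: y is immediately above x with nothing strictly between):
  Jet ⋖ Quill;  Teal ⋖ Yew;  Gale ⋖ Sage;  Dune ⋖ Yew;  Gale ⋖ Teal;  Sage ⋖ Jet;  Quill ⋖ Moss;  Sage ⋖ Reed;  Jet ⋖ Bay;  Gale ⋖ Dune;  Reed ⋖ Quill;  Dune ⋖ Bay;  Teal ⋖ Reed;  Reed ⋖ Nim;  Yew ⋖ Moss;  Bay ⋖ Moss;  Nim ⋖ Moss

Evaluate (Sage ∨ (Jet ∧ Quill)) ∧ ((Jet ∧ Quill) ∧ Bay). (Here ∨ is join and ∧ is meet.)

Jet ∧ Quill = Jet
Sage ∨ Jet = Jet
Jet ∧ Quill = Jet
Jet ∧ Bay = Jet
Jet ∧ Jet = Jet

Jet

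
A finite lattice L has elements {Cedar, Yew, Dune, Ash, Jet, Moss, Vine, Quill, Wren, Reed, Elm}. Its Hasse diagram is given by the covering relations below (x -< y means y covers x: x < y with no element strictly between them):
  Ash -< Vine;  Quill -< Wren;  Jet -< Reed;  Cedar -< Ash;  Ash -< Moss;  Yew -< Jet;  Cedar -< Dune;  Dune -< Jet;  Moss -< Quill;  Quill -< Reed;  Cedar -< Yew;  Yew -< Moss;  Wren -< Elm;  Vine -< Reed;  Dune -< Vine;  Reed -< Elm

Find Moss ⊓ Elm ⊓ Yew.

Yew

Common lower bounds of {Moss, Elm, Yew}: Cedar, Yew.
The greatest among these is Yew.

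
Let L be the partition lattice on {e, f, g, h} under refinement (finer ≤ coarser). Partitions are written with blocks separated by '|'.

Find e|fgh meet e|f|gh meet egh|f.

e|f|gh

The meet (common refinement) of e|fgh, e|f|gh, egh|f intersects blocks pairwise, giving e|f|gh.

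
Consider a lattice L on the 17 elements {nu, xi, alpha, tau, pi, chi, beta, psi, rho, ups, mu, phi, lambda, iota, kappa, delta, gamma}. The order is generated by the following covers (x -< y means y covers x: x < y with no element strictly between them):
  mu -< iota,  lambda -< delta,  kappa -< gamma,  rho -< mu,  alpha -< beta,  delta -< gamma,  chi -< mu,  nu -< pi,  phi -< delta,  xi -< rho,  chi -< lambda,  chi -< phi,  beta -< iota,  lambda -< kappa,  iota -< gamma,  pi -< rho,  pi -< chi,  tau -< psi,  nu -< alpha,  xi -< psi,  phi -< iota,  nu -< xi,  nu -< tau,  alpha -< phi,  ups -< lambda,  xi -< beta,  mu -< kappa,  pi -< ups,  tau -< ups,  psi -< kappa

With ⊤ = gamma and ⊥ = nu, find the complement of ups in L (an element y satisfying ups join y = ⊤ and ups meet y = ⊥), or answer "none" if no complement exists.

Need y with ups ∨ y = gamma and ups ∧ y = nu.
Checking each element gives: beta.

beta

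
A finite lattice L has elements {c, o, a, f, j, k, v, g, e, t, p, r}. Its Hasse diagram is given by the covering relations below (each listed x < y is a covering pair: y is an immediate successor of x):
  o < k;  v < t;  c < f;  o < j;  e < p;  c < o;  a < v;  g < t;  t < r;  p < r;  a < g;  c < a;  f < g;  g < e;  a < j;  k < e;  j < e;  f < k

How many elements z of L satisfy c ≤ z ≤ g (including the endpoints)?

4

The interval [c, g] = {a, c, f, g}, which has 4 elements.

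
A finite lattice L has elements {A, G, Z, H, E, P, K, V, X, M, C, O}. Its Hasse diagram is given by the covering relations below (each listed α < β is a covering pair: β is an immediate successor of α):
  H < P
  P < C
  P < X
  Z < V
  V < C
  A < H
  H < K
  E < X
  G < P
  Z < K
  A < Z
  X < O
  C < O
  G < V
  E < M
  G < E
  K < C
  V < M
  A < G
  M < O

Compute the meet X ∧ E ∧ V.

Common lower bounds of {X, E, V}: A, G.
The greatest among these is G.

G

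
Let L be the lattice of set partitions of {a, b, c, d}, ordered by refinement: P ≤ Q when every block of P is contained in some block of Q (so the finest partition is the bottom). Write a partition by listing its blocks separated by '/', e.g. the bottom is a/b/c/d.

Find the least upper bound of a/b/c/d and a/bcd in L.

a/bcd

The join of a/b/c/d and a/bcd merges any blocks that overlap across the partitions, giving a/bcd.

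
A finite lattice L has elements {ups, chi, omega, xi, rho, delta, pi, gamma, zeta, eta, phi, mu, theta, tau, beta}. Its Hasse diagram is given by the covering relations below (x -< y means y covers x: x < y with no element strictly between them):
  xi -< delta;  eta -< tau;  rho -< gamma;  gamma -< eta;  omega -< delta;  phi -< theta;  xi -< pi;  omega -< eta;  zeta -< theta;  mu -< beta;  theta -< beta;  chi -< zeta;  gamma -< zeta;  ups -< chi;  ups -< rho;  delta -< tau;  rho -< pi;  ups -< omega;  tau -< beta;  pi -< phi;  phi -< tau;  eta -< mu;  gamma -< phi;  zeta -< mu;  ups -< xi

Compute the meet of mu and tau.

Common lower bounds of {mu, tau}: eta, gamma, omega, rho, ups.
The greatest among these is eta.

eta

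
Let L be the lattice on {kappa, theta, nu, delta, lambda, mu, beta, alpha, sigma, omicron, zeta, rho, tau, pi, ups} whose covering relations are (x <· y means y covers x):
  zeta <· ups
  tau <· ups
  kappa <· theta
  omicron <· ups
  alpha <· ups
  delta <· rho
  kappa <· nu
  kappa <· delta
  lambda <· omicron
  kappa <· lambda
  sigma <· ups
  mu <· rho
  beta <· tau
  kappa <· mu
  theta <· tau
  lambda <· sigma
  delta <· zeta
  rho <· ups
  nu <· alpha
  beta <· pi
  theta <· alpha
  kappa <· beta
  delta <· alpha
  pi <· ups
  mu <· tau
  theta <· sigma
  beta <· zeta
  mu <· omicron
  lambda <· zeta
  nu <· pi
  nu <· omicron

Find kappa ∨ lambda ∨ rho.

ups

Common upper bounds of {kappa, lambda, rho}: ups.
The least among these is ups.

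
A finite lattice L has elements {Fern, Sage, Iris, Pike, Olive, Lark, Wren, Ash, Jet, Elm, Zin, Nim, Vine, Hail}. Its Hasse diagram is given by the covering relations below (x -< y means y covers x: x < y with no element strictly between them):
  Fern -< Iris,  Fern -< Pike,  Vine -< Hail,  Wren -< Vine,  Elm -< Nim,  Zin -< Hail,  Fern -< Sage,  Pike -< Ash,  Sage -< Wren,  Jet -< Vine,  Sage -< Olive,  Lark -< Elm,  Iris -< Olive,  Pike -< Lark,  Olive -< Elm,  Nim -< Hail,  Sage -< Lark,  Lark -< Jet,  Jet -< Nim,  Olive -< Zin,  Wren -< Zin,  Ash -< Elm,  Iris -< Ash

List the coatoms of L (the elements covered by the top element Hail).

Nim, Vine, Zin

The coatoms are exactly the elements covered by Hail: Nim, Vine, Zin.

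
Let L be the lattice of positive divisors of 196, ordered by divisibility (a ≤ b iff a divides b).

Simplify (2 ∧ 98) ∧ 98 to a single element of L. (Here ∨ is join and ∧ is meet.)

2

2 ∧ 98 = 2
2 ∧ 98 = 2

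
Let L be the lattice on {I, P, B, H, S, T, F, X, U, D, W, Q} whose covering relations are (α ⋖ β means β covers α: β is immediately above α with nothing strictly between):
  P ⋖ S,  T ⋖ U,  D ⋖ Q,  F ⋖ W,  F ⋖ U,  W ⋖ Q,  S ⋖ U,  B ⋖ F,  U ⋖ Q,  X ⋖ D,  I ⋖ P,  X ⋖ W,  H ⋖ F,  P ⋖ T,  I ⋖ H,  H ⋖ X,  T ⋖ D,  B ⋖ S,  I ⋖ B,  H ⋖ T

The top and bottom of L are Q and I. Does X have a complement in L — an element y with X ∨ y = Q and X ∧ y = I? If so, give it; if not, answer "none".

Need y with X ∨ y = Q and X ∧ y = I.
Checking each element gives: S.

S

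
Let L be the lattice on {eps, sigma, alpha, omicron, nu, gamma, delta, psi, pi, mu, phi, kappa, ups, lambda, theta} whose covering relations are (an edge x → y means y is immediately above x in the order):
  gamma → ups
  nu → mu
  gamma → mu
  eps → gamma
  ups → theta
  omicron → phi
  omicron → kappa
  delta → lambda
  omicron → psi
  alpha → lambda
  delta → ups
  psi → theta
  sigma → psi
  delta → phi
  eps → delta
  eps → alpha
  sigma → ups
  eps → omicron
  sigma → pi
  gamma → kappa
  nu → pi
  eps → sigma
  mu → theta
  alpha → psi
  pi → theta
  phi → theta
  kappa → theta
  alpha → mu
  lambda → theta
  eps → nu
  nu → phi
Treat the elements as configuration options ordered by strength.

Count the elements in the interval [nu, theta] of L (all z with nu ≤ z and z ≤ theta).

The interval [nu, theta] = {mu, nu, phi, pi, theta}, which has 5 elements.

5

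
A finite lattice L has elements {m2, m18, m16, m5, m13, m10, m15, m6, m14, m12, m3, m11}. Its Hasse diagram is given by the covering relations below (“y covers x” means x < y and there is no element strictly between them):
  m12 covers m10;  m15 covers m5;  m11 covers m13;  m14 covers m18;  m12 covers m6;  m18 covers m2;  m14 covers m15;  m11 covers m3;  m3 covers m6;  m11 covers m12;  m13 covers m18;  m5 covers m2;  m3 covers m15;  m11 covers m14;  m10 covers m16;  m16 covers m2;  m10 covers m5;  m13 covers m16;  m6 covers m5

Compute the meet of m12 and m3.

m6

Common lower bounds of {m12, m3}: m2, m5, m6.
The greatest among these is m6.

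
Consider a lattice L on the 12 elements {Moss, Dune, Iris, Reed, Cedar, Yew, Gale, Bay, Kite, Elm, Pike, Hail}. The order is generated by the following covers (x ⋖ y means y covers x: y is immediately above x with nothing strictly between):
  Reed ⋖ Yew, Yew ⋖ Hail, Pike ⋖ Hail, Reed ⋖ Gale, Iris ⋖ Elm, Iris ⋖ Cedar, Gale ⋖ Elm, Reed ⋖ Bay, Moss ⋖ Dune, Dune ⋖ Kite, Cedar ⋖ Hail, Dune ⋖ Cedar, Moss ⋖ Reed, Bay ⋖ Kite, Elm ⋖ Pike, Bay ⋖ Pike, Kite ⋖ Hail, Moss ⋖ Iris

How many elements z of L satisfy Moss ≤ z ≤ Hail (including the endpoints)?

The interval [Moss, Hail] = {Bay, Cedar, Dune, Elm, Gale, Hail, Iris, Kite, Moss, Pike, Reed, Yew}, which has 12 elements.

12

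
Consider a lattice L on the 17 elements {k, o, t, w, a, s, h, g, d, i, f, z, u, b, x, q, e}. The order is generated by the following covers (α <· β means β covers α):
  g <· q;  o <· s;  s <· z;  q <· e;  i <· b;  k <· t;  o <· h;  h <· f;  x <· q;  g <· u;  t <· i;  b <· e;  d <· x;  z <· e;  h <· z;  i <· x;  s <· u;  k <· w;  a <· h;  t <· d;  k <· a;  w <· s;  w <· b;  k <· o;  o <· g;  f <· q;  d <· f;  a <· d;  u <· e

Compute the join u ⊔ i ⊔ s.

e

Common upper bounds of {u, i, s}: e.
The least among these is e.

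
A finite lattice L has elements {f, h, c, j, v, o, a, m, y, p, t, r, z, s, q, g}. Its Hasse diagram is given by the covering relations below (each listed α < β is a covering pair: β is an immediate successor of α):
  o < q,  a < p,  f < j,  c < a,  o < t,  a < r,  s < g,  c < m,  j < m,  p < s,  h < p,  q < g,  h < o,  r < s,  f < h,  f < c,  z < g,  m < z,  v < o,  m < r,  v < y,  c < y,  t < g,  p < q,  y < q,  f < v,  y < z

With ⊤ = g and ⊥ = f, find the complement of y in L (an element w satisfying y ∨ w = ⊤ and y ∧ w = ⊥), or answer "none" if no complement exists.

none

For every candidate w, either y ∨ w ≠ g or y ∧ w ≠ f; no complement exists.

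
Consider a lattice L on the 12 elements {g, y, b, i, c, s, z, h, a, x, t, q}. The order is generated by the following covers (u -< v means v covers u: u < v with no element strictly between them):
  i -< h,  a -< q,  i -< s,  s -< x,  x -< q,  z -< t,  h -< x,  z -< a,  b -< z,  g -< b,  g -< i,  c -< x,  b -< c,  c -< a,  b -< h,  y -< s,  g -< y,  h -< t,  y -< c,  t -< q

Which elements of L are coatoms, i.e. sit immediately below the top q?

a, t, x

The coatoms are exactly the elements covered by q: a, t, x.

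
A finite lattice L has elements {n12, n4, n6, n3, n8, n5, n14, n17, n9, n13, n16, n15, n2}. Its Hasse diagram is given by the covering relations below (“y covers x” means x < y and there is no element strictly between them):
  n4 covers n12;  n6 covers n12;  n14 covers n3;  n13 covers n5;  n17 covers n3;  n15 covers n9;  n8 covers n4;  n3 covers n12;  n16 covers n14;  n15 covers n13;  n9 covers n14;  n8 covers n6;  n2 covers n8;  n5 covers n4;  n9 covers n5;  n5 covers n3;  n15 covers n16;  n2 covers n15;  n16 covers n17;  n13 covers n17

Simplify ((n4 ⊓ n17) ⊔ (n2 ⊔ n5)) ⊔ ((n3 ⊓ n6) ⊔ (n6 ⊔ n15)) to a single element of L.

n2

n4 ∧ n17 = n12
n2 ∨ n5 = n2
n12 ∨ n2 = n2
n3 ∧ n6 = n12
n6 ∨ n15 = n2
n12 ∨ n2 = n2
n2 ∨ n2 = n2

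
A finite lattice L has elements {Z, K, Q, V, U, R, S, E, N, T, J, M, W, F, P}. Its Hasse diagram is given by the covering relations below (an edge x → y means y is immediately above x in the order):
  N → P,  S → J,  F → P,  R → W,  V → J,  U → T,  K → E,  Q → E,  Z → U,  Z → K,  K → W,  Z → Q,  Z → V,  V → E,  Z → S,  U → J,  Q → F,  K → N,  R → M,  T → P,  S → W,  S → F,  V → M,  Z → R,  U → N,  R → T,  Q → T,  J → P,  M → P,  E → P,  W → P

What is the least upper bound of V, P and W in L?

P

Common upper bounds of {V, P, W}: P.
The least among these is P.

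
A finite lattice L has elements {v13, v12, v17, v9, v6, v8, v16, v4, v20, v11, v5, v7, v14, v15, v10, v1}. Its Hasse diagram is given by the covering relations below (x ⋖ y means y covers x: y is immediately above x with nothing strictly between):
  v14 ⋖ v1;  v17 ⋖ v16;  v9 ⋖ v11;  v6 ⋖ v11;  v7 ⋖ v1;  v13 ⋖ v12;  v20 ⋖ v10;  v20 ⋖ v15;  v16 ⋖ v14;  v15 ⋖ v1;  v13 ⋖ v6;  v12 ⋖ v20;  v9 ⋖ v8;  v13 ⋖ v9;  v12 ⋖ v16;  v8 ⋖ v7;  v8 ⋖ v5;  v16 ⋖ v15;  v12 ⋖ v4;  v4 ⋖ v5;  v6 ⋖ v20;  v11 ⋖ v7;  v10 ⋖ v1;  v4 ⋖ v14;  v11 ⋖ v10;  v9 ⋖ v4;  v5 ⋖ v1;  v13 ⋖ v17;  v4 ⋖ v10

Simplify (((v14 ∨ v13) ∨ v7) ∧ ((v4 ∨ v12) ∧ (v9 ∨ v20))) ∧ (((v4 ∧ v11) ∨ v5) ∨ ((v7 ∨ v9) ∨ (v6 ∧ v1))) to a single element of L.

v4

v14 ∨ v13 = v14
v14 ∨ v7 = v1
v4 ∨ v12 = v4
v9 ∨ v20 = v10
v4 ∧ v10 = v4
v1 ∧ v4 = v4
v4 ∧ v11 = v9
v9 ∨ v5 = v5
v7 ∨ v9 = v7
v6 ∧ v1 = v6
v7 ∨ v6 = v7
v5 ∨ v7 = v1
v4 ∧ v1 = v4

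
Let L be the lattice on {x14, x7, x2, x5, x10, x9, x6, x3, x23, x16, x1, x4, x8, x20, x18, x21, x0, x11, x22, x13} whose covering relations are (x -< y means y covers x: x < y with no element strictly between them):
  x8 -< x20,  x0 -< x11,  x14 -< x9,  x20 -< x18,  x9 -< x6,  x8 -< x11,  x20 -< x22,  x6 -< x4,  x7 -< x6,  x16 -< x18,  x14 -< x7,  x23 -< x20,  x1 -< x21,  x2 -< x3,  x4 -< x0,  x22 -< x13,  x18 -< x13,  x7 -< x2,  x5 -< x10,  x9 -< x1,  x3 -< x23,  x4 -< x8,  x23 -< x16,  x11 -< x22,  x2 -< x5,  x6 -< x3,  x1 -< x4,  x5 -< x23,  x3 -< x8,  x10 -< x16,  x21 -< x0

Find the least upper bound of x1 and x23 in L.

x20

Common upper bounds of {x1, x23}: x13, x18, x20, x22.
The least among these is x20.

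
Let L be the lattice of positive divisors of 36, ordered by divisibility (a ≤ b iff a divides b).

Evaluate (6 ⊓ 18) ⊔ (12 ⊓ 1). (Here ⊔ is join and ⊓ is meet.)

6

6 ∧ 18 = 6
12 ∧ 1 = 1
6 ∨ 1 = 6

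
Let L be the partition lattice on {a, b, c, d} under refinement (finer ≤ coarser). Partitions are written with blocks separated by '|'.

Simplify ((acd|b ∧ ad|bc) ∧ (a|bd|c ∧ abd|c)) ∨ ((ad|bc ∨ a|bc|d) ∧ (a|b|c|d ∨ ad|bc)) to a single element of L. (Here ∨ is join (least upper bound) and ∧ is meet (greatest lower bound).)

acd|b ∧ ad|bc = ad|b|c
a|bd|c ∧ abd|c = a|bd|c
ad|b|c ∧ a|bd|c = a|b|c|d
ad|bc ∨ a|bc|d = ad|bc
a|b|c|d ∨ ad|bc = ad|bc
ad|bc ∧ ad|bc = ad|bc
a|b|c|d ∨ ad|bc = ad|bc

ad|bc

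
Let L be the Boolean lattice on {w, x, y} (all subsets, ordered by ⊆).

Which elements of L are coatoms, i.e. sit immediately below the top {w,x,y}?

{w,x}, {w,y}, {x,y}

The coatoms are exactly the elements covered by {w,x,y}: {w,x}, {w,y}, {x,y}.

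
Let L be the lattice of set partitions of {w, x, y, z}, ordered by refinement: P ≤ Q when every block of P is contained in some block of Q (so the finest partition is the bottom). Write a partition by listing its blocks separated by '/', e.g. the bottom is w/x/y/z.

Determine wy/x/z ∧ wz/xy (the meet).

w/x/y/z

Common lower bounds of {wy/x/z, wz/xy}: w/x/y/z.
The greatest among these is w/x/y/z.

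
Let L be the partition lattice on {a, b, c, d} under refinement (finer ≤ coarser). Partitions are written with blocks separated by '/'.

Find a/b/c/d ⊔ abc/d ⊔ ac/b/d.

The join of a/b/c/d, abc/d, ac/b/d merges any blocks that overlap across the partitions, giving abc/d.

abc/d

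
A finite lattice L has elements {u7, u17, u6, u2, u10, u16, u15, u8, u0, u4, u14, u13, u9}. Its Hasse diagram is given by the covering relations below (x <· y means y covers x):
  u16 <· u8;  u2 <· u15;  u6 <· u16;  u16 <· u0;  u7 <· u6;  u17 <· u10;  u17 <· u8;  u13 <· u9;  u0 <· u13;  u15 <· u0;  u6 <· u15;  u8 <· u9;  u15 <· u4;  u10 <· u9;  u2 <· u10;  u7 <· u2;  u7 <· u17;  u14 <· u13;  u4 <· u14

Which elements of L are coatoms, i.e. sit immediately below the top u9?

u10, u13, u8

The coatoms are exactly the elements covered by u9: u10, u13, u8.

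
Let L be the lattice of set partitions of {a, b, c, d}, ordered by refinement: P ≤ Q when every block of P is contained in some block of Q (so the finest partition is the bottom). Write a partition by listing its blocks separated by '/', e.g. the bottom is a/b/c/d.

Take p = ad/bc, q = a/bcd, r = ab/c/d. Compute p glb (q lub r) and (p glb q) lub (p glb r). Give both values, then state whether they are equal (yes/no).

ad/bc; a/bc/d; no

q lub r = abcd, so p glb (q lub r) = ad/bc glb abcd = ad/bc.
p glb q = a/bc/d and p glb r = a/b/c/d, so (p glb q) lub (p glb r) = a/bc/d lub a/b/c/d = a/bc/d.
Equal: no.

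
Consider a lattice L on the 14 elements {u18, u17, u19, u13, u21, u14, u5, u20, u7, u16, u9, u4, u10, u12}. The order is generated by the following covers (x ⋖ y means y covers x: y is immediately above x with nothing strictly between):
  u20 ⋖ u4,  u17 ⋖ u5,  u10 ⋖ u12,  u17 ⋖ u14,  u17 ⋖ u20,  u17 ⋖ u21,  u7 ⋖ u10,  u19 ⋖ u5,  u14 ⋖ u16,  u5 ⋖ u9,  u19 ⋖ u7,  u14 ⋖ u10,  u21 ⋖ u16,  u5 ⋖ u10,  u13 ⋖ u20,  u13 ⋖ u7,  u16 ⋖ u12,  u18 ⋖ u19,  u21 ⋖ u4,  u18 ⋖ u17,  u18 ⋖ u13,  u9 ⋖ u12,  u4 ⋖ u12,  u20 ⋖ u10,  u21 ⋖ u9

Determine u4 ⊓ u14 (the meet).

u17

Common lower bounds of {u4, u14}: u17, u18.
The greatest among these is u17.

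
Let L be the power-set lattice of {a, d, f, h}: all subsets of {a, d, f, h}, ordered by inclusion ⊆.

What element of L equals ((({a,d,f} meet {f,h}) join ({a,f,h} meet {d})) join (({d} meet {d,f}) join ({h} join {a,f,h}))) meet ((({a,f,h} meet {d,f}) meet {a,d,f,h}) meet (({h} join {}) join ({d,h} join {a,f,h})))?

{a,d,f} ∧ {f,h} = {f}
{a,f,h} ∧ {d} = {}
{f} ∨ {} = {f}
{d} ∧ {d,f} = {d}
{h} ∨ {a,f,h} = {a,f,h}
{d} ∨ {a,f,h} = {a,d,f,h}
{f} ∨ {a,d,f,h} = {a,d,f,h}
{a,f,h} ∧ {d,f} = {f}
{f} ∧ {a,d,f,h} = {f}
{h} ∨ {} = {h}
{d,h} ∨ {a,f,h} = {a,d,f,h}
{h} ∨ {a,d,f,h} = {a,d,f,h}
{f} ∧ {a,d,f,h} = {f}
{a,d,f,h} ∧ {f} = {f}

{f}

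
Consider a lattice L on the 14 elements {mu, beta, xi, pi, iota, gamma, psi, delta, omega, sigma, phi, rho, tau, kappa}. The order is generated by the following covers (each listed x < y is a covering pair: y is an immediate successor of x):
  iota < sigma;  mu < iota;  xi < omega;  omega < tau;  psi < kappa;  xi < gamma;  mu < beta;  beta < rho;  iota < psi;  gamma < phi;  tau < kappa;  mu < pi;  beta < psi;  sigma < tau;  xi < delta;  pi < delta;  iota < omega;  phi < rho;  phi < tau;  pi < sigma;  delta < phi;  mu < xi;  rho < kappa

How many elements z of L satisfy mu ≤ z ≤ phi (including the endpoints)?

6

The interval [mu, phi] = {delta, gamma, mu, phi, pi, xi}, which has 6 elements.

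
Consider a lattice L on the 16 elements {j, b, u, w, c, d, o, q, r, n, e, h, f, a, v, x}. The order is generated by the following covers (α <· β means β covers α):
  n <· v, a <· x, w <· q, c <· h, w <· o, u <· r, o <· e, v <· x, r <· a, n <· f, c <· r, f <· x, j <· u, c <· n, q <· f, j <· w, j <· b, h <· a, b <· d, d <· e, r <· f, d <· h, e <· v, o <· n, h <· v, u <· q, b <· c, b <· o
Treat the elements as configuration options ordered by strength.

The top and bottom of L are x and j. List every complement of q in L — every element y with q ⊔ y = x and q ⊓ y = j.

Need y with q ∨ y = x and q ∧ y = j.
Checking each element gives: d, h.

d, h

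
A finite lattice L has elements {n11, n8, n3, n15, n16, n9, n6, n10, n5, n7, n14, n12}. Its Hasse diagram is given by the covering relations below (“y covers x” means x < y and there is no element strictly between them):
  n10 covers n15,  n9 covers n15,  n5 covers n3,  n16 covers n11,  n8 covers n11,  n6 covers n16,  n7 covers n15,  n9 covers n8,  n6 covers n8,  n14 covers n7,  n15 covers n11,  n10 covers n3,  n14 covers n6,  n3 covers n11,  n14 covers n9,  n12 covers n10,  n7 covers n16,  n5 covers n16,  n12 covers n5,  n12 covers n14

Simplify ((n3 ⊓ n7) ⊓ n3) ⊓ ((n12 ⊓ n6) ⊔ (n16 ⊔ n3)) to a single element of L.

n3 ∧ n7 = n11
n11 ∧ n3 = n11
n12 ∧ n6 = n6
n16 ∨ n3 = n5
n6 ∨ n5 = n12
n11 ∧ n12 = n11

n11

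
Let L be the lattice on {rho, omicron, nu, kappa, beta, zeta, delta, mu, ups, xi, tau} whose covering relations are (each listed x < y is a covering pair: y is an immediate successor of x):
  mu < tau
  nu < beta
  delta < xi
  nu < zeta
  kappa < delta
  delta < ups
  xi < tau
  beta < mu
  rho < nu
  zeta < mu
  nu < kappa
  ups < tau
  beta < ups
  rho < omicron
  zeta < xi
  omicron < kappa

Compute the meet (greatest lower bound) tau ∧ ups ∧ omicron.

Common lower bounds of {tau, ups, omicron}: omicron, rho.
The greatest among these is omicron.

omicron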